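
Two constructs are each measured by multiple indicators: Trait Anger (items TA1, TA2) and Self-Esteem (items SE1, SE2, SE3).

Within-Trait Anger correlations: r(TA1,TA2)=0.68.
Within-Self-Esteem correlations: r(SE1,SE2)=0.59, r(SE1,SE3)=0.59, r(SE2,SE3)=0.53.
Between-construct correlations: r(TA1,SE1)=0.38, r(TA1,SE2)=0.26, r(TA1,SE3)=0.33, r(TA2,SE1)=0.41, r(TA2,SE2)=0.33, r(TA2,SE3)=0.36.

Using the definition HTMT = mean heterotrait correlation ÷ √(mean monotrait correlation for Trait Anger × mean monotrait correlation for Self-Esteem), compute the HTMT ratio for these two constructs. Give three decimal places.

0.554

Mean heterotrait r = 2.07/6 = 0.3450.
Mean within-TA = 0.68/1 = 0.6800; mean within-SE = 1.71/3 = 0.5700.
Geometric mean = √(0.6800 × 0.5700) = 0.6226.
HTMT = 0.3450 / 0.6226 = 0.554.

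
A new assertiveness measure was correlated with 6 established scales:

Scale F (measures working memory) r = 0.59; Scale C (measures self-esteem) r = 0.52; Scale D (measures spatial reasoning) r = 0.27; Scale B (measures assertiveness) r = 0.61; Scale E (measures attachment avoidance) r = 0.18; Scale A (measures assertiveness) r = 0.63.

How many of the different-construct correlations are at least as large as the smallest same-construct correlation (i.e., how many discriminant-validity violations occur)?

Convergent (same construct = assertiveness): Scale B, Scale A.
Smallest convergent = 0.61. Discriminant values: 0.59, 0.52, 0.27, 0.18; count ≥ 0.61 → 0.

0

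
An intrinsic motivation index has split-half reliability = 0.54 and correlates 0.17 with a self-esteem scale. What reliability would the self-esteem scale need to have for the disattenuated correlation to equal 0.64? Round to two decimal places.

0.13

r_true = r_obs / √(r_xx · r_yy) ⇒ 0.64 = 0.17 / √(0.54 · r_yy).
√(0.54 · r_yy) = 0.17 / 0.64 = 0.2656; 0.54 · r_yy = 0.0705; r_yy = 0.0705 / 0.54 ≈ 0.13.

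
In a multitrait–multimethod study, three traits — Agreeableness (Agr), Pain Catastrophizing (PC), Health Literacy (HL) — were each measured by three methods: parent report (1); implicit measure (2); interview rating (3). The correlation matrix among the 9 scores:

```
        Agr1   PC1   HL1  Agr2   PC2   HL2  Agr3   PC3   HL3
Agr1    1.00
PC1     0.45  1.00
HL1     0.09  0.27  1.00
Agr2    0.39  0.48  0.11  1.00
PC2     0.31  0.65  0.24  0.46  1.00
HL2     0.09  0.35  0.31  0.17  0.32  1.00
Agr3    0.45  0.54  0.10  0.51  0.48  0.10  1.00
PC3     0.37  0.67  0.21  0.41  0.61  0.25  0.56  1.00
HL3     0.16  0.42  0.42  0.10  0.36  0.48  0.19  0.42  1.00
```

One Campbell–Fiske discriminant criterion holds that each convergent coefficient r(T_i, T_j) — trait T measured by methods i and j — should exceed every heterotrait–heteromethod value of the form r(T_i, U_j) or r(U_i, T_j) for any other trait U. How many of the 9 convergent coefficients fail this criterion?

4

Checking each validity diagonal entry against its comparison values:
Agr (methods 1·2): 0.39 vs {0.31, 0.48, 0.09, 0.11} → fail.
Agr (methods 1·3): 0.45 vs {0.37, 0.54, 0.16, 0.10} → fail.
Agr (methods 2·3): 0.51 vs {0.41, 0.48, 0.10, 0.10} → pass.
PC (methods 1·2): 0.65 vs {0.48, 0.31, 0.35, 0.24} → pass.
PC (methods 1·3): 0.67 vs {0.54, 0.37, 0.42, 0.21} → pass.
PC (methods 2·3): 0.61 vs {0.48, 0.41, 0.36, 0.25} → pass.
HL (methods 1·2): 0.31 vs {0.11, 0.09, 0.24, 0.35} → fail.
HL (methods 1·3): 0.42 vs {0.10, 0.16, 0.21, 0.42} → fail.
HL (methods 2·3): 0.48 vs {0.10, 0.10, 0.25, 0.36} → pass.
4 of 9 fail.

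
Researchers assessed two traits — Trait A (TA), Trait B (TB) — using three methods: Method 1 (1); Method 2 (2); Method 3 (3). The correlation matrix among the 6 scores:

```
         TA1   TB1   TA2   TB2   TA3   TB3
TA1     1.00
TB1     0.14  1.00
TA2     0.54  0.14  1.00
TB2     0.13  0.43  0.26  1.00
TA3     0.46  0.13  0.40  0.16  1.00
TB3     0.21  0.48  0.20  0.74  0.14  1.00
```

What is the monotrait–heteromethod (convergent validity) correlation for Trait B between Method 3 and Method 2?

Same trait (TB), different methods: r(TB3, TB2) = 0.74.

0.74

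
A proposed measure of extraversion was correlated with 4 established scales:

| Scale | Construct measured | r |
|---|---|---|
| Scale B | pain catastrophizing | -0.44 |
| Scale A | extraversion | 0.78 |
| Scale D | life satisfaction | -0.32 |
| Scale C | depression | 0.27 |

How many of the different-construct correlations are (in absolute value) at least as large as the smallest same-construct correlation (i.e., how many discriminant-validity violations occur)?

0

Convergent (same construct = extraversion): Scale A.
Smallest convergent = 0.78. Discriminant |r|: 0.44, 0.32, 0.27; count ≥ 0.78 → 0.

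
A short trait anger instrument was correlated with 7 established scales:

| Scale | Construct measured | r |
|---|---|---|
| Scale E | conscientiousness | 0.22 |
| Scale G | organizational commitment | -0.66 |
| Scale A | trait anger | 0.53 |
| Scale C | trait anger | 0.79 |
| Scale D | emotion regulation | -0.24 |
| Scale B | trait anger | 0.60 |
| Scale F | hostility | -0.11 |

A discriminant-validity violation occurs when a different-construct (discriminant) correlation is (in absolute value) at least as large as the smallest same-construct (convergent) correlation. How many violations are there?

Convergent (same construct = trait anger): Scale A, Scale C, Scale B.
Smallest convergent = 0.53. Discriminant |r|: 0.22, 0.66, 0.24, 0.11; count ≥ 0.53 → 1.

1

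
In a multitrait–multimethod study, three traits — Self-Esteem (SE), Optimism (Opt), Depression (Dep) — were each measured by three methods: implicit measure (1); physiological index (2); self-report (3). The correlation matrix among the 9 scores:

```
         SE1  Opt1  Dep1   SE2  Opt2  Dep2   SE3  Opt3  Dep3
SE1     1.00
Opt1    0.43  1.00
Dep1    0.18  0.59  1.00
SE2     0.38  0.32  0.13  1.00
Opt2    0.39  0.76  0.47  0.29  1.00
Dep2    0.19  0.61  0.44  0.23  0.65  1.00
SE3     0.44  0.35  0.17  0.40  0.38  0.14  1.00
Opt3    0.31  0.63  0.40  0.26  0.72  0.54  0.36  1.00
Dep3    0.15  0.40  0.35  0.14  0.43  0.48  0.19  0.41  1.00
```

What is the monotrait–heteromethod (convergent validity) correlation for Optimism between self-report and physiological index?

Same trait (Opt), different methods: r(Opt3, Opt2) = 0.72.

0.72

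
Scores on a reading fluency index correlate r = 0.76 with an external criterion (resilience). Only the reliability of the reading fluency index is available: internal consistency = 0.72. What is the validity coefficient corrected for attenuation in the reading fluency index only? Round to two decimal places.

Single correction: r_c = r_obs / √r_xx = 0.76 / √0.72 = 0.76 / 0.8485 ≈ 0.90.

0.90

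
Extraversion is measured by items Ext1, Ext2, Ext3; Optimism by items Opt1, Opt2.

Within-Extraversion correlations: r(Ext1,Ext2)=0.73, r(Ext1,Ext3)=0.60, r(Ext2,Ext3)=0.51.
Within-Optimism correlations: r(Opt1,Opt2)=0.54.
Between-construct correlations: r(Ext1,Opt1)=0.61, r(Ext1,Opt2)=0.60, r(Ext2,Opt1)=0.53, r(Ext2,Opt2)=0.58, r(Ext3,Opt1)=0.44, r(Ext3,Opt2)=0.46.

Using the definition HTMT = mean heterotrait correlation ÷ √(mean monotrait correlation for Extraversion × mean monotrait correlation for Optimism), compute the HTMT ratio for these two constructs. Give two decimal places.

Between-construct mean = 3.22/6 = 0.5367.
Mean within-Ext = 1.84/3 = 0.6133; mean within-Opt = 0.54/1 = 0.5400.
Geometric mean = √(0.6133 × 0.5400) = 0.5755.
HTMT = 0.5367 / 0.5755 = 0.93.

0.93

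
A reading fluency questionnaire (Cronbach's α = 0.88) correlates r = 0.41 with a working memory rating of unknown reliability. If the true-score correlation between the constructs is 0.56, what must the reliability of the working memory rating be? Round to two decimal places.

r_true = r_obs / √(r_xx · r_yy) ⇒ 0.56 = 0.41 / √(0.88 · r_yy).
√(0.88 · r_yy) = 0.41 / 0.56 = 0.7321; 0.88 · r_yy = 0.5360; r_yy = 0.5360 / 0.88 ≈ 0.61.

0.61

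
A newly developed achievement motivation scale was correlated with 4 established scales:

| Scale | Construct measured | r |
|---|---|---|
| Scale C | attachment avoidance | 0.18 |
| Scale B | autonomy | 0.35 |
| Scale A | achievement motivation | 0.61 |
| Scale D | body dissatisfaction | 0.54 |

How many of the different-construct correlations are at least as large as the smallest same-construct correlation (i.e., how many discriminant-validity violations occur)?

0

Convergent (same construct = achievement motivation): Scale A.
Smallest convergent = 0.61. Discriminant values: 0.18, 0.35, 0.54; count ≥ 0.61 → 0.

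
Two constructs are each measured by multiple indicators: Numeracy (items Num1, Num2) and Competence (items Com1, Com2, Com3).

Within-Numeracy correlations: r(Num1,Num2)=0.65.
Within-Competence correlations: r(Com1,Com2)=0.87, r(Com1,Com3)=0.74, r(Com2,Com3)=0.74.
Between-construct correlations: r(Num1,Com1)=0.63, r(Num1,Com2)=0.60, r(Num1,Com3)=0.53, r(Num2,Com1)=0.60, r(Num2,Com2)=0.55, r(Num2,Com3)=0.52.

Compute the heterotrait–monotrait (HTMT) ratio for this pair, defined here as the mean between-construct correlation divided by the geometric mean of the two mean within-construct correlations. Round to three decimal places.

0.801

Between-construct mean = 3.43/6 = 0.5717.
Mean within-Num = 0.65/1 = 0.6500; mean within-Com = 2.35/3 = 0.7833.
Geometric mean = √(0.6500 × 0.7833) = 0.7135.
HTMT = 0.5717 / 0.7135 = 0.801.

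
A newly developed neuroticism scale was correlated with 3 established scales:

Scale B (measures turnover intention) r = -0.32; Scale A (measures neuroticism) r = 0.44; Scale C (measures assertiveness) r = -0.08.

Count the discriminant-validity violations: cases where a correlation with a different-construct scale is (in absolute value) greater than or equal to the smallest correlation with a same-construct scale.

Convergent (same construct = neuroticism): Scale A.
Smallest convergent = 0.44. Discriminant |r|: 0.32, 0.08; count ≥ 0.44 → 0.

0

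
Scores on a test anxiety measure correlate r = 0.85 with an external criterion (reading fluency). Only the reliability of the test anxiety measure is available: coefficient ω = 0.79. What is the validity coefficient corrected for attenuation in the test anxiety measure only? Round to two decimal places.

Single correction: r_c = r_obs / √r_xx = 0.85 / √0.79 = 0.85 / 0.8888 ≈ 0.96.

0.96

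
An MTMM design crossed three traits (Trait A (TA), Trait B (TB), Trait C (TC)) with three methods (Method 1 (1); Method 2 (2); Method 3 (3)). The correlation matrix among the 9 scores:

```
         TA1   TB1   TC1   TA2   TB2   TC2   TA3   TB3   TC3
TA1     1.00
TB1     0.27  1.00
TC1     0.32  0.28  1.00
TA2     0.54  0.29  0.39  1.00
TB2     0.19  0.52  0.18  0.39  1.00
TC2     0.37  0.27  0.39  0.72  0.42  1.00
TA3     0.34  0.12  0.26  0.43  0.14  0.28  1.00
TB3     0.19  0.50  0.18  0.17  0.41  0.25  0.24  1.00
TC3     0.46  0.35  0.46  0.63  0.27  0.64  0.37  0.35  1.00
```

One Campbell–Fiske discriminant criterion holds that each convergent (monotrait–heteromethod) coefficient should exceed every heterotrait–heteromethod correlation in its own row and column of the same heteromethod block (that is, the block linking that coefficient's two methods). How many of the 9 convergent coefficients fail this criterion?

Convergent coefficients and their comparison sets:
TA (methods 1·2): 0.54 vs {0.19, 0.29, 0.37, 0.39} → pass.
TA (methods 1·3): 0.34 vs {0.19, 0.12, 0.46, 0.26} → fail.
TA (methods 2·3): 0.43 vs {0.17, 0.14, 0.63, 0.28} → fail.
TB (methods 1·2): 0.52 vs {0.29, 0.19, 0.27, 0.18} → pass.
TB (methods 1·3): 0.50 vs {0.12, 0.19, 0.35, 0.18} → pass.
TB (methods 2·3): 0.41 vs {0.14, 0.17, 0.27, 0.25} → pass.
TC (methods 1·2): 0.39 vs {0.39, 0.37, 0.18, 0.27} → fail.
TC (methods 1·3): 0.46 vs {0.26, 0.46, 0.18, 0.35} → fail.
TC (methods 2·3): 0.64 vs {0.28, 0.63, 0.25, 0.27} → pass.
4 of 9 fail.

4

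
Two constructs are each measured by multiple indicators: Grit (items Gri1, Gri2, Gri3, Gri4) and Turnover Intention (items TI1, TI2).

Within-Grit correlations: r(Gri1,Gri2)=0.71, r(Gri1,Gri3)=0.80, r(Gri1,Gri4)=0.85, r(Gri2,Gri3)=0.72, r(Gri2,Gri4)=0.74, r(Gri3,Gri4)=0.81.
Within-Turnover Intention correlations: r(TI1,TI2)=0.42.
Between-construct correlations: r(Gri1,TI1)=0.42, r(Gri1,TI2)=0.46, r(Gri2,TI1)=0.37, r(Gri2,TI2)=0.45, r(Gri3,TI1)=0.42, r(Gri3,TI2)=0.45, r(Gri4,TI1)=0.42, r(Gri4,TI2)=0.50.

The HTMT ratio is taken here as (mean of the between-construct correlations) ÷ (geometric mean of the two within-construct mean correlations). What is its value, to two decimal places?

0.77

Mean heterotrait r = 3.49/8 = 0.4363.
Mean within-Gri = 4.63/6 = 0.7717; mean within-TI = 0.42/1 = 0.4200.
Geometric mean = √(0.7717 × 0.4200) = 0.5693.
HTMT = 0.4363 / 0.5693 = 0.77.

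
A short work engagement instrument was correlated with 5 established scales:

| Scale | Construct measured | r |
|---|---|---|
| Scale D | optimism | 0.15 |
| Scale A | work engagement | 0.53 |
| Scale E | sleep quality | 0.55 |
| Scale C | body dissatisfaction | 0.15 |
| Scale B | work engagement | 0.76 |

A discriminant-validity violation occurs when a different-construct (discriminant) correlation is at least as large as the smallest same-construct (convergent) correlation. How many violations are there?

1

Convergent (same construct = work engagement): Scale A, Scale B.
Smallest convergent = 0.53. Discriminant values: 0.15, 0.55, 0.15; count ≥ 0.53 → 1.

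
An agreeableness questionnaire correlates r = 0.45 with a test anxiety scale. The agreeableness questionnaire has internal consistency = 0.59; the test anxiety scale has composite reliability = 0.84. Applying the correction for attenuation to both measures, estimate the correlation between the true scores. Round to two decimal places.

r_true = r_obs / √(r_xx · r_yy) = 0.45 / √(0.59 × 0.84) = 0.45 / √0.4956 = 0.45 / 0.7040 ≈ 0.64.

0.64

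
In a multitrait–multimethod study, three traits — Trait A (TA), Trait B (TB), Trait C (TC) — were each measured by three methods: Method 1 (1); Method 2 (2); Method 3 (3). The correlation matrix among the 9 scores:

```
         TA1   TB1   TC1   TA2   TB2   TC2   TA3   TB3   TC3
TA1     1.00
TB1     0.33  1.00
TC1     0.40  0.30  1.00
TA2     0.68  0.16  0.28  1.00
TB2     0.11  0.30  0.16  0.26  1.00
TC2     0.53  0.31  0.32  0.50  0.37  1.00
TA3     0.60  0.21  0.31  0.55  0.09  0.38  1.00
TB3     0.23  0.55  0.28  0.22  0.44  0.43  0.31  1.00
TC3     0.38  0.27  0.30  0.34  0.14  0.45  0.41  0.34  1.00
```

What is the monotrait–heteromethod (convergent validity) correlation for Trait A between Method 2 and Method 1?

Same trait (TA), different methods: r(TA2, TA1) = 0.68.

0.68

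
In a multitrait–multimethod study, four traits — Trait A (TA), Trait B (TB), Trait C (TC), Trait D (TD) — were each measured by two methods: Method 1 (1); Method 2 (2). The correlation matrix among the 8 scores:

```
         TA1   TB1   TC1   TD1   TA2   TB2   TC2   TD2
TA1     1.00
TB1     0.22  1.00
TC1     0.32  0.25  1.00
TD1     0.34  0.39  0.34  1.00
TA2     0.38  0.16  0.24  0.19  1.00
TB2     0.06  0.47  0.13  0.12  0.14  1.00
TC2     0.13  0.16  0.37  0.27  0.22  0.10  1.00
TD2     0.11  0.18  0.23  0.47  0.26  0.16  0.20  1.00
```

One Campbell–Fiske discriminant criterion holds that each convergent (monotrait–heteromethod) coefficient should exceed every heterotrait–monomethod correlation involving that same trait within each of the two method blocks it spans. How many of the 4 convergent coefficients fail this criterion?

Convergent coefficients and their comparison sets:
TA (methods 1·2): 0.38 vs {0.22, 0.14, 0.32, 0.22, 0.34, 0.26} → pass.
TB (methods 1·2): 0.47 vs {0.22, 0.14, 0.25, 0.10, 0.39, 0.16} → pass.
TC (methods 1·2): 0.37 vs {0.32, 0.22, 0.25, 0.10, 0.34, 0.20} → pass.
TD (methods 1·2): 0.47 vs {0.34, 0.26, 0.39, 0.16, 0.34, 0.20} → pass.
0 of 4 fail.

0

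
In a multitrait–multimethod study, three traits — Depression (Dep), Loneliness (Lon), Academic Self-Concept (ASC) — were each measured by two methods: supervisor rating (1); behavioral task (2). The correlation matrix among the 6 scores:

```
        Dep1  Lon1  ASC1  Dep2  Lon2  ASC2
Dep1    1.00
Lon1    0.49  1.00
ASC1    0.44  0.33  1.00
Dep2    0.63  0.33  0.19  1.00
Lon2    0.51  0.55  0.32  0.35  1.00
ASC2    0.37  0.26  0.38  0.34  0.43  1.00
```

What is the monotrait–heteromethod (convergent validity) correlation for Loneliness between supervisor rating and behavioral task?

Same trait (Lon), different methods: r(Lon1, Lon2) = 0.55.

0.55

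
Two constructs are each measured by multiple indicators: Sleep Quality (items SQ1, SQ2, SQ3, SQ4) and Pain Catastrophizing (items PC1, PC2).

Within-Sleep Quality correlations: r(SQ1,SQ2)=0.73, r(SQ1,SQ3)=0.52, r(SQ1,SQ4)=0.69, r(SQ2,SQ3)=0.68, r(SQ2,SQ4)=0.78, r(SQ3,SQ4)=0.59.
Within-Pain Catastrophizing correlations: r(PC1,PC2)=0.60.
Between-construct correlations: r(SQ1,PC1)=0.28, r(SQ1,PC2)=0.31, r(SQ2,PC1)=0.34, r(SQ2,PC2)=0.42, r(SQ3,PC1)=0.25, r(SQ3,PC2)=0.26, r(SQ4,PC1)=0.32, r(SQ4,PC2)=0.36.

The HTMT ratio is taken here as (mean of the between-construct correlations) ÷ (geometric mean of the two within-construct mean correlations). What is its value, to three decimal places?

Between-construct mean = 2.54/8 = 0.3175.
Mean within-SQ = 3.99/6 = 0.6650; mean within-PC = 0.60/1 = 0.6000.
Geometric mean = √(0.6650 × 0.6000) = 0.6317.
HTMT = 0.3175 / 0.6317 = 0.503.

0.503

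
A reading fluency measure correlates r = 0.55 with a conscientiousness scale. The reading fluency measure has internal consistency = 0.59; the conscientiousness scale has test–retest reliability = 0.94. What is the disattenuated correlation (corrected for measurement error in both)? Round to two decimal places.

r_true = r_obs / √(r_xx · r_yy) = 0.55 / √(0.59 × 0.94) = 0.55 / √0.5546 = 0.55 / 0.7447 ≈ 0.74.

0.74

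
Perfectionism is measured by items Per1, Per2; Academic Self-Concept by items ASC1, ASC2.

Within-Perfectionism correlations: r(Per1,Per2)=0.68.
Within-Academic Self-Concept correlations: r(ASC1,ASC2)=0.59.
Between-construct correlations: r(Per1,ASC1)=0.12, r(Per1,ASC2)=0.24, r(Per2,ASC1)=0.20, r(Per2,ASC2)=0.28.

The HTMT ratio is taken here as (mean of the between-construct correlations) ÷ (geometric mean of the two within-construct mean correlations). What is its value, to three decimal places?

Between-construct mean = 0.84/4 = 0.2100.
Mean within-Per = 0.68/1 = 0.6800; mean within-ASC = 0.59/1 = 0.5900.
Geometric mean = √(0.6800 × 0.5900) = 0.6334.
HTMT = 0.2100 / 0.6334 = 0.332.

0.332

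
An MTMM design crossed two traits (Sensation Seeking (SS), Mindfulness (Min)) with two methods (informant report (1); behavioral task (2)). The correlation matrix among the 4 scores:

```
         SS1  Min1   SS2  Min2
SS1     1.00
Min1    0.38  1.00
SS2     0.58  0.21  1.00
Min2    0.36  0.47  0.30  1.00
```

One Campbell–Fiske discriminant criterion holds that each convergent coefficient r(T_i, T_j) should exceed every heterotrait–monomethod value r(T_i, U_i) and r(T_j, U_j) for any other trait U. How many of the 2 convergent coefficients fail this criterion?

Checking each validity diagonal entry against its comparison values:
SS (methods 1·2): 0.58 vs {0.38, 0.30} → pass.
Min (methods 1·2): 0.47 vs {0.38, 0.30} → pass.
0 of 2 fail.

0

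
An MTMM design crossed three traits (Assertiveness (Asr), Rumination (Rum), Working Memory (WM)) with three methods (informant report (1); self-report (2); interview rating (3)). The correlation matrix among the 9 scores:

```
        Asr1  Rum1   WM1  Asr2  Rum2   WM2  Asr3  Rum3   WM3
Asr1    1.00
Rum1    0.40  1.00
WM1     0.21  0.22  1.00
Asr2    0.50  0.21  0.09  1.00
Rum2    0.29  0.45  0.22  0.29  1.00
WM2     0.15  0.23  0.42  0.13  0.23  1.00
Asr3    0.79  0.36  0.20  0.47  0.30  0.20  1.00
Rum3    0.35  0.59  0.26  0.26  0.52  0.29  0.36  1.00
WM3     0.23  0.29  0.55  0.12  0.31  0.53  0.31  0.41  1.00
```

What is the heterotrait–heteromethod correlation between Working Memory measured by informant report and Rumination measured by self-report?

Different traits and methods: r(WM1, Rum2) = 0.22.

0.22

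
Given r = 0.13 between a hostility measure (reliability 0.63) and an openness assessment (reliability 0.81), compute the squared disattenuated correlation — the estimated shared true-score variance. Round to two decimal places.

0.03

Disattenuated r = 0.13 / √(0.63 × 0.81) = 0.13 / 0.7144 = 0.1820.
Shared true-score variance = 0.1820² = 0.0331 ≈ 0.03.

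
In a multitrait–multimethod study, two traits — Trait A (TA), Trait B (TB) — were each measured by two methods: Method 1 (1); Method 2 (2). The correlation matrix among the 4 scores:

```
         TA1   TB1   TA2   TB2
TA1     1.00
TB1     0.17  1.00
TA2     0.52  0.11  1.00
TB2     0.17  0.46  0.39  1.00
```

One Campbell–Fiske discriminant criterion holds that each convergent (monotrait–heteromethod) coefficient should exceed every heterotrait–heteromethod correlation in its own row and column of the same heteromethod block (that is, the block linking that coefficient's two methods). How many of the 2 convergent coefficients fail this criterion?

0

Convergent coefficients and their comparison sets:
TA (methods 1·2): 0.52 vs {0.17, 0.11} → pass.
TB (methods 1·2): 0.46 vs {0.11, 0.17} → pass.
0 of 2 fail.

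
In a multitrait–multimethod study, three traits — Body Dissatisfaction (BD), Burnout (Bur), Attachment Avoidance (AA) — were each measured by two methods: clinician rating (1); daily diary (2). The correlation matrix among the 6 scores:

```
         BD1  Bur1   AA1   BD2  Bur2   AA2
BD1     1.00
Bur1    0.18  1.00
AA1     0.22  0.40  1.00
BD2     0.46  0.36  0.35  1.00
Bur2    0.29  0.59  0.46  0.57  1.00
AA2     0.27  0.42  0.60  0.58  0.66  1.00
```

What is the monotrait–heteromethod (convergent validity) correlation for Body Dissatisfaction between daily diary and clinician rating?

Same trait (BD), different methods: r(BD2, BD1) = 0.46.

0.46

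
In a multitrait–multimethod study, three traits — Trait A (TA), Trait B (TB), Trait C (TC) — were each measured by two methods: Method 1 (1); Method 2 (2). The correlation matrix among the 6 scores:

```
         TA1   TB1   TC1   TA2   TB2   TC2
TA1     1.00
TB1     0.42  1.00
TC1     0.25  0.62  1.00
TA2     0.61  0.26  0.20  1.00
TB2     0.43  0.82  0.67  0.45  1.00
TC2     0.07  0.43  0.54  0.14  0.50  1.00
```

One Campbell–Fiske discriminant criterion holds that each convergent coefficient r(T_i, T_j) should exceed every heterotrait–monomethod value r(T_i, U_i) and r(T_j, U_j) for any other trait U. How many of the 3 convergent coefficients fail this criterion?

Each convergent coefficient versus the relevant comparison correlations:
TA (methods 1·2): 0.61 vs {0.42, 0.45, 0.25, 0.14} → pass.
TB (methods 1·2): 0.82 vs {0.42, 0.45, 0.62, 0.50} → pass.
TC (methods 1·2): 0.54 vs {0.25, 0.14, 0.62, 0.50} → fail.
1 of 3 fail.

1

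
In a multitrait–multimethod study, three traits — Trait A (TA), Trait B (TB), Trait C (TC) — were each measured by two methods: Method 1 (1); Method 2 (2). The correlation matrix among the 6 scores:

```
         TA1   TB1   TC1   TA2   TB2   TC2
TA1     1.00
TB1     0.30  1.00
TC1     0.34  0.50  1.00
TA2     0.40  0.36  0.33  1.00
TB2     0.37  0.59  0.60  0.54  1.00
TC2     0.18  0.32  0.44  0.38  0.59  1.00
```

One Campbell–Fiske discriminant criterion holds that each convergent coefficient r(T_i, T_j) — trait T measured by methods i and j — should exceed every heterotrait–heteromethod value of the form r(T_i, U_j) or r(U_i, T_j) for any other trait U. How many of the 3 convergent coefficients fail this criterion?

2

Convergent coefficients and their comparison sets:
TA (methods 1·2): 0.40 vs {0.37, 0.36, 0.18, 0.33} → pass.
TB (methods 1·2): 0.59 vs {0.36, 0.37, 0.32, 0.60} → fail.
TC (methods 1·2): 0.44 vs {0.33, 0.18, 0.60, 0.32} → fail.
2 of 3 fail.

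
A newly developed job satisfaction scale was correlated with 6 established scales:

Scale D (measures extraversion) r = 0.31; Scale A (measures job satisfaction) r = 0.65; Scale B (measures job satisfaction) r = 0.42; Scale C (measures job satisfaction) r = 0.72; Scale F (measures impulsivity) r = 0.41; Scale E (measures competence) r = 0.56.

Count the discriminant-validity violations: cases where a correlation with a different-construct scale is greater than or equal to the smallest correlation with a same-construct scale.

1

Convergent (same construct = job satisfaction): Scale A, Scale B, Scale C.
Smallest convergent = 0.42. Discriminant values: 0.31, 0.41, 0.56; count ≥ 0.42 → 1.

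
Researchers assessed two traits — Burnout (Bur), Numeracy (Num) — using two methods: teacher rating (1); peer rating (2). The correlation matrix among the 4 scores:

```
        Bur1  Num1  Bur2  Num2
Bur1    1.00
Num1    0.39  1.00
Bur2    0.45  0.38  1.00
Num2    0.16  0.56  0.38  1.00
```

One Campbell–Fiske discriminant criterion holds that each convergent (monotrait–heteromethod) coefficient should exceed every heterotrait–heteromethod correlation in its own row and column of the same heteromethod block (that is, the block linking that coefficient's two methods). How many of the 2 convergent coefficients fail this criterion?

Convergent coefficients and their comparison sets:
Bur (methods 1·2): 0.45 vs {0.16, 0.38} → pass.
Num (methods 1·2): 0.56 vs {0.38, 0.16} → pass.
0 of 2 fail.

0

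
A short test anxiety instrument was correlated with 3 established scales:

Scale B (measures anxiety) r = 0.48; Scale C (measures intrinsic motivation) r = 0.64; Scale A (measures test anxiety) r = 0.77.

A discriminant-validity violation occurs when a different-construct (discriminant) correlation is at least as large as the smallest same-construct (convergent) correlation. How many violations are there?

0

Convergent (same construct = test anxiety): Scale A.
Smallest convergent = 0.77. Discriminant values: 0.48, 0.64; count ≥ 0.77 → 0.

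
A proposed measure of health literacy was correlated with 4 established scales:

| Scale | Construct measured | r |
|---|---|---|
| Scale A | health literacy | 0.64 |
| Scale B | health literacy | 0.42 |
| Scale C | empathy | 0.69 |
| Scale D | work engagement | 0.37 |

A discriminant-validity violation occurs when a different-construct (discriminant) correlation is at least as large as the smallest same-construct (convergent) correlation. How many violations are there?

1

Convergent (same construct = health literacy): Scale A, Scale B.
Smallest convergent = 0.42. Discriminant values: 0.69, 0.37; count ≥ 0.42 → 1.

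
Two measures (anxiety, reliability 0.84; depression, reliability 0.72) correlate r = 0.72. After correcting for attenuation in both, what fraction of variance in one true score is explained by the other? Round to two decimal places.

0.86

Disattenuated r = 0.72 / √(0.84 × 0.72) = 0.72 / 0.7777 = 0.9258.
Shared true-score variance = 0.9258² = 0.8571 ≈ 0.86.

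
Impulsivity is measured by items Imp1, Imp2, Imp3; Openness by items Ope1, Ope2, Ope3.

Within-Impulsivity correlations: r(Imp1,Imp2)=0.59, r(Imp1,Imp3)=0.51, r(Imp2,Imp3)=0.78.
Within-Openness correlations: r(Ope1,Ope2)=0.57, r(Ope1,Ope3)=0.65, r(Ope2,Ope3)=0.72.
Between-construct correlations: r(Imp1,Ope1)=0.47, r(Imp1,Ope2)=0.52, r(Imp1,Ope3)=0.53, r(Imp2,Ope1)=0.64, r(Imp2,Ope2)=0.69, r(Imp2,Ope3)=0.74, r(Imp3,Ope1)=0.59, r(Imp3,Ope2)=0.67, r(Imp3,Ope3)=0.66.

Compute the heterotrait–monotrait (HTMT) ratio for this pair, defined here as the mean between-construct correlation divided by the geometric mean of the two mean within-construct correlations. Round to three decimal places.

Mean heterotrait r = 5.51/9 = 0.6122.
Mean within-Imp = 1.88/3 = 0.6267; mean within-Ope = 1.94/3 = 0.6467.
Geometric mean = √(0.6267 × 0.6467) = 0.6366.
HTMT = 0.6122 / 0.6366 = 0.962.

0.962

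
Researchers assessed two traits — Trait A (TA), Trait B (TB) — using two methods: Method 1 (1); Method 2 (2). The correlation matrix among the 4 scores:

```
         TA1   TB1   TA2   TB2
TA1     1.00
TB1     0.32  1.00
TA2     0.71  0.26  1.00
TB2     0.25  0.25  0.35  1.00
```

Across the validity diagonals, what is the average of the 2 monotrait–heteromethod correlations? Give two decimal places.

0.48

Convergent values: 0.71, 0.25; mean = 0.96/2 = 0.48.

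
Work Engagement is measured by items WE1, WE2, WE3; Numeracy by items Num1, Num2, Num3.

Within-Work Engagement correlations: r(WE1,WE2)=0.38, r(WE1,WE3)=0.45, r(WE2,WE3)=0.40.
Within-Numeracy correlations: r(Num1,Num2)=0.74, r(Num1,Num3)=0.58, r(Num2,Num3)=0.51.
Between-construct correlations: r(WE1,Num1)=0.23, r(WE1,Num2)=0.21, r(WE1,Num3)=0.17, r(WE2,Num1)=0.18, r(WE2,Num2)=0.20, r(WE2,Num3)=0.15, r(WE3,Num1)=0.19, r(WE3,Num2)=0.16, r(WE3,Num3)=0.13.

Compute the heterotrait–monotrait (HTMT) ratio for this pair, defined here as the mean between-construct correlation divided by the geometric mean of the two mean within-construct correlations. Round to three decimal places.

Mean between = 1.62/9 = 0.1800.
Mean within-WE = 1.23/3 = 0.4100; mean within-Num = 1.83/3 = 0.6100.
Geometric mean = √(0.4100 × 0.6100) = 0.5001.
HTMT = 0.1800 / 0.5001 = 0.360.

0.360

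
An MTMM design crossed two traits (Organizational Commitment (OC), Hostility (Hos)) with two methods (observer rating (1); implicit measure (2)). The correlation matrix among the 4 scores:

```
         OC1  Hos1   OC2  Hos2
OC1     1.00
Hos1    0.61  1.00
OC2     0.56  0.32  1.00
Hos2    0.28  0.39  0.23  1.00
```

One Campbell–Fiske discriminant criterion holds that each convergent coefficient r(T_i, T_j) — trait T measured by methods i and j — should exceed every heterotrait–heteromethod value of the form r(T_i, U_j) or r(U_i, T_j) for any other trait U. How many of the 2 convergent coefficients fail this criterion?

0

Checking each validity diagonal entry against its comparison values:
OC (methods 1·2): 0.56 vs {0.28, 0.32} → pass.
Hos (methods 1·2): 0.39 vs {0.32, 0.28} → pass.
0 of 2 fail.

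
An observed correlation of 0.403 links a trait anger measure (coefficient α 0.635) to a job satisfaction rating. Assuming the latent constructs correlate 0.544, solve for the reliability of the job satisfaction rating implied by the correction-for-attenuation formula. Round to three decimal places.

0.864

r_true = r_obs / √(r_xx · r_yy) ⇒ 0.544 = 0.403 / √(0.635 · r_yy).
√(0.635 · r_yy) = 0.403 / 0.544 = 0.7408; 0.635 · r_yy = 0.5488; r_yy = 0.5488 / 0.635 ≈ 0.864.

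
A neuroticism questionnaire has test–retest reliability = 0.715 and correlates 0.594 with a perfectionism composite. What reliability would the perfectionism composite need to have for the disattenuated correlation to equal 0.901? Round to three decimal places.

0.608

r_true = r_obs / √(r_xx · r_yy) ⇒ 0.901 = 0.594 / √(0.715 · r_yy).
√(0.715 · r_yy) = 0.594 / 0.901 = 0.6593; 0.715 · r_yy = 0.4347; r_yy = 0.4347 / 0.715 ≈ 0.608.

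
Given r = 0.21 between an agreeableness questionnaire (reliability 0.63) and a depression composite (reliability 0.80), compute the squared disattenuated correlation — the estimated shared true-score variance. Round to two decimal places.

Disattenuated r = 0.21 / √(0.63 × 0.80) = 0.21 / 0.7099 = 0.2958.
Shared true-score variance = 0.2958² = 0.0875 ≈ 0.09.

0.09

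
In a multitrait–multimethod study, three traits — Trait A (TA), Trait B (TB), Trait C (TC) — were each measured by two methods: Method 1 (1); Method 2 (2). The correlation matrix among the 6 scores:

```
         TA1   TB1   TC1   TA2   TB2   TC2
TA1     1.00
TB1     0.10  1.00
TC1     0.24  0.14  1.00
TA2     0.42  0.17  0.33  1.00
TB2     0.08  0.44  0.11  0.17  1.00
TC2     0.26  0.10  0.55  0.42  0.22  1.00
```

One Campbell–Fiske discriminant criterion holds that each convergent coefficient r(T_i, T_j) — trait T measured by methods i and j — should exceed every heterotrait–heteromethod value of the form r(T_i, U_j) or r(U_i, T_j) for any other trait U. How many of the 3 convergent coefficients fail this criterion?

0

Convergent coefficients and their comparison sets:
TA (methods 1·2): 0.42 vs {0.08, 0.17, 0.26, 0.33} → pass.
TB (methods 1·2): 0.44 vs {0.17, 0.08, 0.10, 0.11} → pass.
TC (methods 1·2): 0.55 vs {0.33, 0.26, 0.11, 0.10} → pass.
0 of 3 fail.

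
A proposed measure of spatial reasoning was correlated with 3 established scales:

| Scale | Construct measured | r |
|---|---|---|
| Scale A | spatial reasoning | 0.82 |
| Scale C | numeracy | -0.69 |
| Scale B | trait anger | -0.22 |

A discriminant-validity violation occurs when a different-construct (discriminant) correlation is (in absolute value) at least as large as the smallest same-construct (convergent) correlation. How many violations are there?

Convergent (same construct = spatial reasoning): Scale A.
Smallest convergent = 0.82. Discriminant |r|: 0.69, 0.22; count ≥ 0.82 → 0.

0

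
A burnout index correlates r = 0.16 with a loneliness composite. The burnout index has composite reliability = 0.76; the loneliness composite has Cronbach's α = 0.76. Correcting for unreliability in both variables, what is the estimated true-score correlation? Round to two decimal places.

r_true = r_obs / √(r_xx · r_yy) = 0.16 / √(0.76 × 0.76) = 0.16 / √0.5776 = 0.16 / 0.7600 ≈ 0.21.

0.21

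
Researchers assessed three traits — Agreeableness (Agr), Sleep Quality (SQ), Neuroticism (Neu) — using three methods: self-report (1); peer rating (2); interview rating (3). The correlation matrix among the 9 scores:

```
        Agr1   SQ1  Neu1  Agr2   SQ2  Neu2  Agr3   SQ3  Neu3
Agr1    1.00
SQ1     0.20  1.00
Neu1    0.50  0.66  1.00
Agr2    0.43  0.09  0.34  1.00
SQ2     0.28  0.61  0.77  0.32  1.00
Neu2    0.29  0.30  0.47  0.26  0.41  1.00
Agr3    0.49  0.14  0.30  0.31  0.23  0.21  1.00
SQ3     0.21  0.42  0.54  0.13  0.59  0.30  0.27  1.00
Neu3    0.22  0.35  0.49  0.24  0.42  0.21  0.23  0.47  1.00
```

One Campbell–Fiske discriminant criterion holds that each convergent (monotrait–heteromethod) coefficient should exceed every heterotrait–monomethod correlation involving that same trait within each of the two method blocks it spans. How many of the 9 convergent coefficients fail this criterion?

Convergent coefficients and their comparison sets:
Agr (methods 1·2): 0.43 vs {0.20, 0.32, 0.50, 0.26} → fail.
Agr (methods 1·3): 0.49 vs {0.20, 0.27, 0.50, 0.23} → fail.
Agr (methods 2·3): 0.31 vs {0.32, 0.27, 0.26, 0.23} → fail.
SQ (methods 1·2): 0.61 vs {0.20, 0.32, 0.66, 0.41} → fail.
SQ (methods 1·3): 0.42 vs {0.20, 0.27, 0.66, 0.47} → fail.
SQ (methods 2·3): 0.59 vs {0.32, 0.27, 0.41, 0.47} → pass.
Neu (methods 1·2): 0.47 vs {0.50, 0.26, 0.66, 0.41} → fail.
Neu (methods 1·3): 0.49 vs {0.50, 0.23, 0.66, 0.47} → fail.
Neu (methods 2·3): 0.21 vs {0.26, 0.23, 0.41, 0.47} → fail.
8 of 9 fail.

8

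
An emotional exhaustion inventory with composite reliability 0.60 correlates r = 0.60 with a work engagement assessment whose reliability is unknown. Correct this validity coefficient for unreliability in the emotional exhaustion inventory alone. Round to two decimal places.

Single correction: r_c = r_obs / √r_xx = 0.60 / √0.60 = 0.60 / 0.7746 ≈ 0.77.

0.77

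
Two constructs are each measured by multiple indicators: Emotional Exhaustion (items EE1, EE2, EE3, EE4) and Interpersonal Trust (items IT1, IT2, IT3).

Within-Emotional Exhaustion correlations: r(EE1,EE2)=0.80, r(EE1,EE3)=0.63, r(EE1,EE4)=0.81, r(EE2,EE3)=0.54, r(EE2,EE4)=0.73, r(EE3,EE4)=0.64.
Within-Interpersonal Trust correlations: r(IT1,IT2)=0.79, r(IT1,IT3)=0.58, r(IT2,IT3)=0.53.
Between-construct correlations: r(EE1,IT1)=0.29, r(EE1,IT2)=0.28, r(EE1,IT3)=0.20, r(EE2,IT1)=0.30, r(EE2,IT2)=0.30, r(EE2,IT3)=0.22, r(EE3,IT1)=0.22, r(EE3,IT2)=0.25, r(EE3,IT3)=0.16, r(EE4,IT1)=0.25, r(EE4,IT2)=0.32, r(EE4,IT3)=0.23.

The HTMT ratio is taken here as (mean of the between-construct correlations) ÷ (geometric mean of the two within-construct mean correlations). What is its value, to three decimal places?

0.380

Between-construct mean = 3.02/12 = 0.2517.
Mean within-EE = 4.15/6 = 0.6917; mean within-IT = 1.90/3 = 0.6333.
Geometric mean = √(0.6917 × 0.6333) = 0.6619.
HTMT = 0.2517 / 0.6619 = 0.380.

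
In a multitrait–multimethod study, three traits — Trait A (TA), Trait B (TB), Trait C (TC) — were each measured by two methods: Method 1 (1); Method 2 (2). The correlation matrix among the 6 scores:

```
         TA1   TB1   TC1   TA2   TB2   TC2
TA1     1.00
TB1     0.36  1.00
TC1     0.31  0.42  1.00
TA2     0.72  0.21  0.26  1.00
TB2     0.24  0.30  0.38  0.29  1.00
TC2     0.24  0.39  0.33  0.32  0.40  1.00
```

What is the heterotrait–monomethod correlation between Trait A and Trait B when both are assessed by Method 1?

0.36

Different traits, same method: r(TA1, TB1) = 0.36.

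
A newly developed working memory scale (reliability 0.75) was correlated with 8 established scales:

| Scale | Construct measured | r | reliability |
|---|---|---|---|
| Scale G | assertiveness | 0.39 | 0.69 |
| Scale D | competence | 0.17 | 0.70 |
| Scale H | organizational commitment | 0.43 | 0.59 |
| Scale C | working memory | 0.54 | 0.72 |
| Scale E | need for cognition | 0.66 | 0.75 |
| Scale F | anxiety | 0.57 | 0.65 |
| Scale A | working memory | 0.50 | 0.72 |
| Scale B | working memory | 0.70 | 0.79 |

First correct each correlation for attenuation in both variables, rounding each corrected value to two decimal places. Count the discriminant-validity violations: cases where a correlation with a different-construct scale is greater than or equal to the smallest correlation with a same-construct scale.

Disattenuated r (r / √(r_scale · r_new)):
  Scale G (disc): 0.39 / √(0.69·0.75) = 0.54
  Scale D (disc): 0.17 / √(0.70·0.75) = 0.23
  Scale H (disc): 0.43 / √(0.59·0.75) = 0.65
  Scale C (conv): 0.54 / √(0.72·0.75) = 0.73
  Scale E (disc): 0.66 / √(0.75·0.75) = 0.88
  Scale F (disc): 0.57 / √(0.65·0.75) = 0.82
  Scale A (conv): 0.50 / √(0.72·0.75) = 0.68
  Scale B (conv): 0.70 / √(0.79·0.75) = 0.91
Smallest convergent = 0.68. Discriminant values: 0.54, 0.23, 0.65, 0.88, 0.82; count ≥ 0.68 → 2.

2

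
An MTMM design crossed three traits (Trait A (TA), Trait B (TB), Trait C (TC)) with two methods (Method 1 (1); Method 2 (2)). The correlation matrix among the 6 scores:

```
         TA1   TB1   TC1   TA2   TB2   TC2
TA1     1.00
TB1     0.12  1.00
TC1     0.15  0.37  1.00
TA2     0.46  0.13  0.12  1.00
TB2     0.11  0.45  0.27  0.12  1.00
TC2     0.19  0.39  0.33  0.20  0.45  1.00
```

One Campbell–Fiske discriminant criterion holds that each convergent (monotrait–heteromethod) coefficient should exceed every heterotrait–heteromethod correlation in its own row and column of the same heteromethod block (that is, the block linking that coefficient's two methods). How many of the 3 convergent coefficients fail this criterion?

Checking each validity diagonal entry against its comparison values:
TA (methods 1·2): 0.46 vs {0.11, 0.13, 0.19, 0.12} → pass.
TB (methods 1·2): 0.45 vs {0.13, 0.11, 0.39, 0.27} → pass.
TC (methods 1·2): 0.33 vs {0.12, 0.19, 0.27, 0.39} → fail.
1 of 3 fail.

1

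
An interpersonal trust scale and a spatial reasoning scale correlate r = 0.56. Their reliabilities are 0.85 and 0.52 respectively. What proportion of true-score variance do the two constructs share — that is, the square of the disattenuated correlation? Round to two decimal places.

0.71

Disattenuated r = 0.56 / √(0.85 × 0.52) = 0.56 / 0.6648 = 0.8424.
Shared true-score variance = 0.8424² = 0.7096 ≈ 0.71.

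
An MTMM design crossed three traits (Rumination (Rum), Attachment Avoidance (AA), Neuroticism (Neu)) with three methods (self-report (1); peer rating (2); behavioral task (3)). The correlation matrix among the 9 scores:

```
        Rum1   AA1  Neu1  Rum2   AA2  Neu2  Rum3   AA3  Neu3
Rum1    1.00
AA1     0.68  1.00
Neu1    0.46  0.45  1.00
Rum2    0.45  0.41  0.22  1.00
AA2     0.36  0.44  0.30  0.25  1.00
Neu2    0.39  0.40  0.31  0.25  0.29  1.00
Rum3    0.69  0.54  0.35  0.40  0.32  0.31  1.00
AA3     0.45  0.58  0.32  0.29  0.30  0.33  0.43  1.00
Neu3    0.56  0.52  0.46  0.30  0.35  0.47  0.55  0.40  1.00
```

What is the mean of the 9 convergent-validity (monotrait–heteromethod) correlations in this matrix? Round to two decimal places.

Convergent values: 0.45, 0.69, 0.40, 0.44, 0.58, 0.30, 0.31, 0.46, 0.47; mean = 4.10/9 = 0.46.

0.46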